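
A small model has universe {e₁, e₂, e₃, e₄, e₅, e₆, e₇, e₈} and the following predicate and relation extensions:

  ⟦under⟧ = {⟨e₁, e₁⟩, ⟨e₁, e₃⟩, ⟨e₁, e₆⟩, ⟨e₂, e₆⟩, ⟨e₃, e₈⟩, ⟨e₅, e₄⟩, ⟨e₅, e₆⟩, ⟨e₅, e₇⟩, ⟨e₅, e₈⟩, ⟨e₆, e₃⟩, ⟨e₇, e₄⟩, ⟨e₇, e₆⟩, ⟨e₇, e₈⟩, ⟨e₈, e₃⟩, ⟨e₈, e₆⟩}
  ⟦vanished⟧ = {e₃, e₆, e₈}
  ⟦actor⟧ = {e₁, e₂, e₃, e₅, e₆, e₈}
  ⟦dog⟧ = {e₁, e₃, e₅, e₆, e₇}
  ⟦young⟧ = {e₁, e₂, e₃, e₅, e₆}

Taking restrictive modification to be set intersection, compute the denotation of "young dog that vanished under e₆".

{ }

⟦that vanished⟧ = ⟦vanished⟧ = {e₃, e₆, e₈}
⟦under e₆⟧ = {x : ⟨x, e₆⟩ ∈ ⟦under⟧} = {e₁, e₂, e₅, e₇, e₈}
⟦dog⟧ = {e₁, e₃, e₅, e₆, e₇}
… ∩ ⟦that vanished⟧ = {e₁, e₃, e₅, e₆, e₇} ∩ {e₃, e₆, e₈} = {e₃, e₆}
… ∩ ⟦under e₆⟧ = {e₃, e₆} ∩ {e₁, e₂, e₅, e₇, e₈} = ∅
… ∩ ⟦young⟧ = ∅ ∩ {e₁, e₂, e₃, e₅, e₆} = ∅
So ⟦young dog that vanished under e₆⟧ = { }.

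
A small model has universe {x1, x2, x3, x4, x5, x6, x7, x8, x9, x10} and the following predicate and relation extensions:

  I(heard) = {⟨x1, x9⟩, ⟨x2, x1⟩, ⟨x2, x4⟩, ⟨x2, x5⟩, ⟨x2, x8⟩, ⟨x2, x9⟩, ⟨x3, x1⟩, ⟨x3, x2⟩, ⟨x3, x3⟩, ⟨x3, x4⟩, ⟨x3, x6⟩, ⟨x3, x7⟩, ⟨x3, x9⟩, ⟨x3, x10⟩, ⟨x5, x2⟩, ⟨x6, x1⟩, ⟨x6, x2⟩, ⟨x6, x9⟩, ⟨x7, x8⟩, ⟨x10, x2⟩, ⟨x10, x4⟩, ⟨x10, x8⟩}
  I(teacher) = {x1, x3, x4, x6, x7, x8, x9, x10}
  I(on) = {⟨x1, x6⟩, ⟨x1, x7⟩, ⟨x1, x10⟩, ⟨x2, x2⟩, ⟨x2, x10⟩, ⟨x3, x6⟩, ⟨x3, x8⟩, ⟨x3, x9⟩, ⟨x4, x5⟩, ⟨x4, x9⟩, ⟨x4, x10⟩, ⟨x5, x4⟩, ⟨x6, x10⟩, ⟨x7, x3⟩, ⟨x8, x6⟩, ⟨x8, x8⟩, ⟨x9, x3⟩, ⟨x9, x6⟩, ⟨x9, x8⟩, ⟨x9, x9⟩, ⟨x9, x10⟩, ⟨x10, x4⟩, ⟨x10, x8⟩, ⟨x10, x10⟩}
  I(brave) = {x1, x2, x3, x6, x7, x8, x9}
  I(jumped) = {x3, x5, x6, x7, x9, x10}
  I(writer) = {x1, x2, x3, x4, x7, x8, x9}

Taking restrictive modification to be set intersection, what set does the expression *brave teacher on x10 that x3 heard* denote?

⟦on x10⟧ = {x : ⟨x, x10⟩ ∈ ⟦on⟧} = {x1, x2, x4, x6, x9, x10}
⟦that x3 heard⟧ = {x : ⟨x3, x⟩ ∈ ⟦heard⟧} = {x1, x2, x3, x4, x6, x7, x9, x10}
⟦teacher⟧ = {x1, x3, x4, x6, x7, x8, x9, x10}
… ∩ ⟦on x10⟧ = {x1, x3, x4, x6, x7, x8, x9, x10} ∩ {x1, x2, x4, x6, x9, x10} = {x1, x4, x6, x9, x10}
… ∩ ⟦that x3 heard⟧ = {x1, x4, x6, x9, x10} ∩ {x1, x2, x3, x4, x6, x7, x9, x10} = {x1, x4, x6, x9, x10}
… ∩ ⟦brave⟧ = {x1, x4, x6, x9, x10} ∩ {x1, x2, x3, x6, x7, x8, x9} = {x1, x6, x9}
So ⟦brave teacher on x10 that x3 heard⟧ = {x1, x6, x9}.

{x1, x6, x9}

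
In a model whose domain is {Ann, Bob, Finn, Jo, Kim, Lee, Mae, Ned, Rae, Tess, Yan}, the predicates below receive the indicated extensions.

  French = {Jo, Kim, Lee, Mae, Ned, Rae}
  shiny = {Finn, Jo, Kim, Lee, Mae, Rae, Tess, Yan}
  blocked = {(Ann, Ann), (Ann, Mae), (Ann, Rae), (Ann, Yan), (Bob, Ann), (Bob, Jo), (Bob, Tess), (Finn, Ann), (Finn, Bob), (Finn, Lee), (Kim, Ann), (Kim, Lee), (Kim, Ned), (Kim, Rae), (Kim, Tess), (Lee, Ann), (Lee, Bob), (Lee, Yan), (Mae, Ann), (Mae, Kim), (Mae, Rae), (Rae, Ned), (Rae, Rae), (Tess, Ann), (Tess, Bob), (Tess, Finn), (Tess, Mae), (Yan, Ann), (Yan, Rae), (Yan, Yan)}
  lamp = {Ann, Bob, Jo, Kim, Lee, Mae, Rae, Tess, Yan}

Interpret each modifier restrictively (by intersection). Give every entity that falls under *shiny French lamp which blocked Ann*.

⟦which blocked Ann⟧ = {x : ⟨x, Ann⟩ ∈ ⟦blocked⟧} = {Ann, Bob, Finn, Kim, Lee, Mae, Tess, Yan}
⟦lamp⟧ = {Ann, Bob, Jo, Kim, Lee, Mae, Rae, Tess, Yan}
… ∩ ⟦which blocked Ann⟧ = {Ann, Bob, Jo, Kim, Lee, Mae, Rae, Tess, Yan} ∩ {Ann, Bob, Finn, Kim, Lee, Mae, Tess, Yan} = {Ann, Bob, Kim, Lee, Mae, Tess, Yan}
… ∩ ⟦shiny⟧ = {Ann, Bob, Kim, Lee, Mae, Tess, Yan} ∩ {Finn, Jo, Kim, Lee, Mae, Rae, Tess, Yan} = {Kim, Lee, Mae, Tess, Yan}
… ∩ ⟦French⟧ = {Kim, Lee, Mae, Tess, Yan} ∩ {Jo, Kim, Lee, Mae, Ned, Rae} = {Kim, Lee, Mae}
So ⟦shiny French lamp which blocked Ann⟧ = {Kim, Lee, Mae}.

{Kim, Lee, Mae}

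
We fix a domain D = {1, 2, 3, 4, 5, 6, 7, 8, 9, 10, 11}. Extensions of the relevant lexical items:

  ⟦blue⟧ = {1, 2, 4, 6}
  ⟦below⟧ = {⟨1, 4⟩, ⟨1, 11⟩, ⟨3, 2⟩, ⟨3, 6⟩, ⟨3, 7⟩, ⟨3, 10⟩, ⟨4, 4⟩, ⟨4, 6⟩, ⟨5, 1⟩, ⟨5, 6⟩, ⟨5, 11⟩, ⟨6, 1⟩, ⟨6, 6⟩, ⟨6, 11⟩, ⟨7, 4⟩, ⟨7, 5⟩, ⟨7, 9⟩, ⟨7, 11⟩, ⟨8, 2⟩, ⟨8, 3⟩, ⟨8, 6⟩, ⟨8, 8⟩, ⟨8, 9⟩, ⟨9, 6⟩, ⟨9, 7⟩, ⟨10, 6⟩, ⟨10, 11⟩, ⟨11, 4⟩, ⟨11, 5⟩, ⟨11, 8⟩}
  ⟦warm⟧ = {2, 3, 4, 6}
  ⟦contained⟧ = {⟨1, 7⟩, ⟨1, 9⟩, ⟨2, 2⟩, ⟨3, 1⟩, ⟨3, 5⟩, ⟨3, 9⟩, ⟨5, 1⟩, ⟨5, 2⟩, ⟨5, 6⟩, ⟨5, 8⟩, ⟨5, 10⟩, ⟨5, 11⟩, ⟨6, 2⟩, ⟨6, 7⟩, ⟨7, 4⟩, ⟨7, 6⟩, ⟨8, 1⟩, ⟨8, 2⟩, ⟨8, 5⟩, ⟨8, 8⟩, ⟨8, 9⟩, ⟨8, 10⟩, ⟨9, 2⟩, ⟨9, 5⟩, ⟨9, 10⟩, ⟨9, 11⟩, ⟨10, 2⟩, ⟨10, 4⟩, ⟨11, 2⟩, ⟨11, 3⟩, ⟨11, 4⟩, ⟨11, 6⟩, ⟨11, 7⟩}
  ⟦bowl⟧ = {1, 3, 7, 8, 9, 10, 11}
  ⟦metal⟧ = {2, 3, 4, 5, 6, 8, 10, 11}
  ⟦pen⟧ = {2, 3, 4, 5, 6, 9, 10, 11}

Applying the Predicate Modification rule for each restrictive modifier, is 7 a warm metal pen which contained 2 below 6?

⟦which contained 2⟧ = {x : ⟨x, 2⟩ ∈ ⟦contained⟧} = {2, 5, 6, 8, 9, 10, 11}
⟦below 6⟧ = {x : ⟨x, 6⟩ ∈ ⟦below⟧} = {3, 4, 5, 6, 8, 9, 10}
⟦pen⟧ = {2, 3, 4, 5, 6, 9, 10, 11}
… ∩ ⟦which contained 2⟧ = {2, 3, 4, 5, 6, 9, 10, 11} ∩ {2, 5, 6, 8, 9, 10, 11} = {2, 5, 6, 9, 10, 11}
… ∩ ⟦below 6⟧ = {2, 5, 6, 9, 10, 11} ∩ {3, 4, 5, 6, 8, 9, 10} = {5, 6, 9, 10}
… ∩ ⟦warm⟧ = {5, 6, 9, 10} ∩ {2, 3, 4, 6} = {6}
… ∩ ⟦metal⟧ = {6} ∩ {2, 3, 4, 5, 6, 8, 10, 11} = {6}
⟦warm metal pen which contained 2 below 6⟧ = {6}; 7 ∉ this set.

no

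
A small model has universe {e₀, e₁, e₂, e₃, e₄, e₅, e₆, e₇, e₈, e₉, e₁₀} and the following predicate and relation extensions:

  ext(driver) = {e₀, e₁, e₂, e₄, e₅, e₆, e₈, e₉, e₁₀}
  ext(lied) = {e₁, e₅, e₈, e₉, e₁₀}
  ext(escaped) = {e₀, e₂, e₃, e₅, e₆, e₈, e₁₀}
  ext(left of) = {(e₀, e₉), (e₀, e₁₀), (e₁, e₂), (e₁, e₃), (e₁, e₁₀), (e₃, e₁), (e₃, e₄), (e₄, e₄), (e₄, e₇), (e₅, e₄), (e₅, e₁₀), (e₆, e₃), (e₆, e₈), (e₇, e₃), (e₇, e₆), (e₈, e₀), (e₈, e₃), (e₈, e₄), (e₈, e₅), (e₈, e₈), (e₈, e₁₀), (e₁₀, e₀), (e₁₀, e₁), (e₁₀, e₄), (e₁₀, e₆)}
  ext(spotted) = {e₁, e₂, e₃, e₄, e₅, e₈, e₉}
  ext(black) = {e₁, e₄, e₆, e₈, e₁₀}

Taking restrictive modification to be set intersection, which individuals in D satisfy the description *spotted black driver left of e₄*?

{e₄, e₈}

⟦left of e₄⟧ = {x : ⟨x, e₄⟩ ∈ ⟦left of⟧} = {e₃, e₄, e₅, e₈, e₁₀}
⟦driver⟧ = {e₀, e₁, e₂, e₄, e₅, e₆, e₈, e₉, e₁₀}
… ∩ ⟦left of e₄⟧ = {e₀, e₁, e₂, e₄, e₅, e₆, e₈, e₉, e₁₀} ∩ {e₃, e₄, e₅, e₈, e₁₀} = {e₄, e₅, e₈, e₁₀}
… ∩ ⟦spotted⟧ = {e₄, e₅, e₈, e₁₀} ∩ {e₁, e₂, e₃, e₄, e₅, e₈, e₉} = {e₄, e₅, e₈}
… ∩ ⟦black⟧ = {e₄, e₅, e₈} ∩ {e₁, e₄, e₆, e₈, e₁₀} = {e₄, e₈}
So ⟦spotted black driver left of e₄⟧ = {e₄, e₈}.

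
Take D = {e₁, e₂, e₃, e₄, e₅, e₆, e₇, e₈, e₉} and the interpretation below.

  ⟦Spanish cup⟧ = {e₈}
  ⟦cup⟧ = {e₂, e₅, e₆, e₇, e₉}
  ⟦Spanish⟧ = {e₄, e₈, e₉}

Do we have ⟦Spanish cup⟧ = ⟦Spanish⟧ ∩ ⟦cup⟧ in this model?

no

⟦Spanish⟧ ∩ ⟦cup⟧ = {e₄, e₈, e₉} ∩ {e₂, e₅, e₆, e₇, e₉} = {e₉}
Observed ⟦Spanish cup⟧ = {e₈}.
These differ, so the modifier is not intersective in this model.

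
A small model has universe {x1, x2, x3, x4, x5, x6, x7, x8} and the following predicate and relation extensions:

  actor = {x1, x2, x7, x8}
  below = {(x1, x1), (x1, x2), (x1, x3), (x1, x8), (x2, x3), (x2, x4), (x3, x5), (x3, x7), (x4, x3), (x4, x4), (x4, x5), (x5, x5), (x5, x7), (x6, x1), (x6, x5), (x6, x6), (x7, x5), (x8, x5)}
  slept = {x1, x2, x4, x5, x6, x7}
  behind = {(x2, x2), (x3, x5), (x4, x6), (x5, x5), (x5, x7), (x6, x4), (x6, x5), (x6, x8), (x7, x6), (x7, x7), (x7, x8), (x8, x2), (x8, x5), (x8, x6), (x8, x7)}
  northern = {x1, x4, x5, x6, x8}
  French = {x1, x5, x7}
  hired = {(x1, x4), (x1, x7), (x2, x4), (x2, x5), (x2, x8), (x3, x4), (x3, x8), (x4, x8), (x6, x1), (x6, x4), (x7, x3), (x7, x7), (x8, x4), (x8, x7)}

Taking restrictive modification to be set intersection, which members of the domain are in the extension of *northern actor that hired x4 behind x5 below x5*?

{x8}

⟦that hired x4⟧ = {x : ⟨x, x4⟩ ∈ ⟦hired⟧} = {x1, x2, x3, x6, x8}
⟦behind x5⟧ = {x : ⟨x, x5⟩ ∈ ⟦behind⟧} = {x3, x5, x6, x8}
⟦below x5⟧ = {x : ⟨x, x5⟩ ∈ ⟦below⟧} = {x3, x4, x5, x6, x7, x8}
⟦actor⟧ = {x1, x2, x7, x8}
… ∩ ⟦that hired x4⟧ = {x1, x2, x7, x8} ∩ {x1, x2, x3, x6, x8} = {x1, x2, x8}
… ∩ ⟦behind x5⟧ = {x1, x2, x8} ∩ {x3, x5, x6, x8} = {x8}
… ∩ ⟦below x5⟧ = {x8} ∩ {x3, x4, x5, x6, x7, x8} = {x8}
… ∩ ⟦northern⟧ = {x8} ∩ {x1, x4, x5, x6, x8} = {x8}
So ⟦northern actor that hired x4 behind x5 below x5⟧ = {x8}.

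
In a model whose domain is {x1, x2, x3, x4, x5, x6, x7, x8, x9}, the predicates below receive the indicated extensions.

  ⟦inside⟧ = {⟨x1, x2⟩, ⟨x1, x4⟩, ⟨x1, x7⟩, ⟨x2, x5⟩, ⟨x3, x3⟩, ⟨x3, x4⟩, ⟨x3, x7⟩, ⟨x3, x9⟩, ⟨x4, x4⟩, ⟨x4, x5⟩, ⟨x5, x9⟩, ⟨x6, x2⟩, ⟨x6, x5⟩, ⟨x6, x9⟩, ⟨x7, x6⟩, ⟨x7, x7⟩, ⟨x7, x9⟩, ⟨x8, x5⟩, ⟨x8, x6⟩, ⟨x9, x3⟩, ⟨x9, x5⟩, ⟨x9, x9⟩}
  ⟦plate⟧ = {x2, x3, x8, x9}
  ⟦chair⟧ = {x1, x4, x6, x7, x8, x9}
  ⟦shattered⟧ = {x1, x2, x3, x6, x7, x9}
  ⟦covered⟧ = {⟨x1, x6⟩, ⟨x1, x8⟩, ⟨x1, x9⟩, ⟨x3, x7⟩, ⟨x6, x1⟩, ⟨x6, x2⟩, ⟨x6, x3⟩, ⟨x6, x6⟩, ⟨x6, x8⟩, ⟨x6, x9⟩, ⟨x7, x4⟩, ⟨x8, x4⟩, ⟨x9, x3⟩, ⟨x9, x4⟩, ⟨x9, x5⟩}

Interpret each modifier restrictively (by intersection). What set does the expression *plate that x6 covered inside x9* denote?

⟦that x6 covered⟧ = {x : ⟨x6, x⟩ ∈ ⟦covered⟧} = {x1, x2, x3, x6, x8, x9}
⟦inside x9⟧ = {x : ⟨x, x9⟩ ∈ ⟦inside⟧} = {x3, x5, x6, x7, x9}
⟦plate⟧ = {x2, x3, x8, x9}
… ∩ ⟦that x6 covered⟧ = {x2, x3, x8, x9} ∩ {x1, x2, x3, x6, x8, x9} = {x2, x3, x8, x9}
… ∩ ⟦inside x9⟧ = {x2, x3, x8, x9} ∩ {x3, x5, x6, x7, x9} = {x3, x9}
So ⟦plate that x6 covered inside x9⟧ = {x3, x9}.

{x3, x9}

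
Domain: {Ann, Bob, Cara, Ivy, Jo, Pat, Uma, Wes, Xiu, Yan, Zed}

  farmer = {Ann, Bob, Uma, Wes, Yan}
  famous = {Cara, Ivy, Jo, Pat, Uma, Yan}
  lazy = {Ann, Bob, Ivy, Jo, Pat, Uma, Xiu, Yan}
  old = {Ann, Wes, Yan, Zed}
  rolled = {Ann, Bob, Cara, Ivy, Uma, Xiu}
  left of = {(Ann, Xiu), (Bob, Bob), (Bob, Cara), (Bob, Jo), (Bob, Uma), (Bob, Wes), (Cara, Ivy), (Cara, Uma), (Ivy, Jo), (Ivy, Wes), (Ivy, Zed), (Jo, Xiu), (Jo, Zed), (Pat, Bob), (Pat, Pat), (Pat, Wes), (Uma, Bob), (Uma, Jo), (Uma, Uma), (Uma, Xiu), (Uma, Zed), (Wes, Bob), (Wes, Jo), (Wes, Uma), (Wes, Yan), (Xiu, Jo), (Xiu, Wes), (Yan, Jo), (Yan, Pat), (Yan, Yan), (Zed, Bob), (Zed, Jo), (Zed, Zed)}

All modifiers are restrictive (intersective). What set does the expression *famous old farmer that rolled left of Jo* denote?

{}

⟦that rolled⟧ = ⟦rolled⟧ = {Ann, Bob, Cara, Ivy, Uma, Xiu}
⟦left of Jo⟧ = {x : ⟨x, Jo⟩ ∈ ⟦left of⟧} = {Bob, Ivy, Uma, Wes, Xiu, Yan, Zed}
⟦farmer⟧ = {Ann, Bob, Uma, Wes, Yan}
… ∩ ⟦that rolled⟧ = {Ann, Bob, Uma, Wes, Yan} ∩ {Ann, Bob, Cara, Ivy, Uma, Xiu} = {Ann, Bob, Uma}
… ∩ ⟦left of Jo⟧ = {Ann, Bob, Uma} ∩ {Bob, Ivy, Uma, Wes, Xiu, Yan, Zed} = {Bob, Uma}
… ∩ ⟦famous⟧ = {Bob, Uma} ∩ {Cara, Ivy, Jo, Pat, Uma, Yan} = {Uma}
… ∩ ⟦old⟧ = {Uma} ∩ {Ann, Wes, Yan, Zed} = ∅
So ⟦famous old farmer that rolled left of Jo⟧ = {}.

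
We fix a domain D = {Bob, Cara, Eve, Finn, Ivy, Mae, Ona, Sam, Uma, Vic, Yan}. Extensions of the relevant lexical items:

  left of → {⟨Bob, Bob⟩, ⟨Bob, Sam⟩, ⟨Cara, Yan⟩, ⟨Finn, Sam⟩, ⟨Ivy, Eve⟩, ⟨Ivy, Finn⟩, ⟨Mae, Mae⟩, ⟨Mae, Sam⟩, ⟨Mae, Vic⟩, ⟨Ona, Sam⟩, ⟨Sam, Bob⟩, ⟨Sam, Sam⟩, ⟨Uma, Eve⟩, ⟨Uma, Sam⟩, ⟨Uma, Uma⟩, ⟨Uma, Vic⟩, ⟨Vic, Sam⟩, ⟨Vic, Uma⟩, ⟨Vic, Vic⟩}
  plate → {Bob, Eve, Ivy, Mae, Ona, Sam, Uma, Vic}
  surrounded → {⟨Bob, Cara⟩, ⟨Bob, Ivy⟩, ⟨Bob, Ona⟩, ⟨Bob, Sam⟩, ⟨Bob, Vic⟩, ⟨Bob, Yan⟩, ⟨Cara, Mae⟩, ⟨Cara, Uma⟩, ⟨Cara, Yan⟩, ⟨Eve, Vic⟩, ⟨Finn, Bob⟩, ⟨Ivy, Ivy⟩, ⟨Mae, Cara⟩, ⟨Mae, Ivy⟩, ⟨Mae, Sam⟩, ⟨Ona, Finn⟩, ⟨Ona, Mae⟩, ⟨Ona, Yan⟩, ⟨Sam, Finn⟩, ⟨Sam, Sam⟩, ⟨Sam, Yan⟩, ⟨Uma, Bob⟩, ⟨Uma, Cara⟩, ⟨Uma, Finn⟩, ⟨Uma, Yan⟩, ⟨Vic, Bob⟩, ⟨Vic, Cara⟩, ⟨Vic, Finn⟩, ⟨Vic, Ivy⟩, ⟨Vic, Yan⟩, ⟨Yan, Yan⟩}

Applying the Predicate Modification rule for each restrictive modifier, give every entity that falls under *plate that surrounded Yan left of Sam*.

{Bob, Ona, Sam, Uma, Vic}

⟦that surrounded Yan⟧ = {x : ⟨x, Yan⟩ ∈ ⟦surrounded⟧} = {Bob, Cara, Ona, Sam, Uma, Vic, Yan}
⟦left of Sam⟧ = {x : ⟨x, Sam⟩ ∈ ⟦left of⟧} = {Bob, Finn, Mae, Ona, Sam, Uma, Vic}
⟦plate⟧ = {Bob, Eve, Ivy, Mae, Ona, Sam, Uma, Vic}
… ∩ ⟦that surrounded Yan⟧ = {Bob, Eve, Ivy, Mae, Ona, Sam, Uma, Vic} ∩ {Bob, Cara, Ona, Sam, Uma, Vic, Yan} = {Bob, Ona, Sam, Uma, Vic}
… ∩ ⟦left of Sam⟧ = {Bob, Ona, Sam, Uma, Vic} ∩ {Bob, Finn, Mae, Ona, Sam, Uma, Vic} = {Bob, Ona, Sam, Uma, Vic}
So ⟦plate that surrounded Yan left of Sam⟧ = {Bob, Ona, Sam, Uma, Vic}.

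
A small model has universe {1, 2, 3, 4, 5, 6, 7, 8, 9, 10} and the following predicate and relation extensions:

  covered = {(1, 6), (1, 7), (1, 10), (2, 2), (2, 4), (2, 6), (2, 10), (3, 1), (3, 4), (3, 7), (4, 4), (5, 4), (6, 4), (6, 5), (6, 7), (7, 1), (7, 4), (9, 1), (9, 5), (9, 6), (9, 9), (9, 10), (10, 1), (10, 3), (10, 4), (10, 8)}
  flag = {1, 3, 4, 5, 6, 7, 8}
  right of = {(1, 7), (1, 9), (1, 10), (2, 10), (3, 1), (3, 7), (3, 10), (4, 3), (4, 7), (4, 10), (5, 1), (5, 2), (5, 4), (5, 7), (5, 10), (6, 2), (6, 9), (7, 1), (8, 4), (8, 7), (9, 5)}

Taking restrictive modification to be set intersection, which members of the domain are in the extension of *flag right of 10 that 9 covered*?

{1, 5}

⟦right of 10⟧ = {x : ⟨x, 10⟩ ∈ ⟦right of⟧} = {1, 2, 3, 4, 5}
⟦that 9 covered⟧ = {x : ⟨9, x⟩ ∈ ⟦covered⟧} = {1, 5, 6, 9, 10}
⟦flag⟧ = {1, 3, 4, 5, 6, 7, 8}
… ∩ ⟦right of 10⟧ = {1, 3, 4, 5, 6, 7, 8} ∩ {1, 2, 3, 4, 5} = {1, 3, 4, 5}
… ∩ ⟦that 9 covered⟧ = {1, 3, 4, 5} ∩ {1, 5, 6, 9, 10} = {1, 5}
So ⟦flag right of 10 that 9 covered⟧ = {1, 5}.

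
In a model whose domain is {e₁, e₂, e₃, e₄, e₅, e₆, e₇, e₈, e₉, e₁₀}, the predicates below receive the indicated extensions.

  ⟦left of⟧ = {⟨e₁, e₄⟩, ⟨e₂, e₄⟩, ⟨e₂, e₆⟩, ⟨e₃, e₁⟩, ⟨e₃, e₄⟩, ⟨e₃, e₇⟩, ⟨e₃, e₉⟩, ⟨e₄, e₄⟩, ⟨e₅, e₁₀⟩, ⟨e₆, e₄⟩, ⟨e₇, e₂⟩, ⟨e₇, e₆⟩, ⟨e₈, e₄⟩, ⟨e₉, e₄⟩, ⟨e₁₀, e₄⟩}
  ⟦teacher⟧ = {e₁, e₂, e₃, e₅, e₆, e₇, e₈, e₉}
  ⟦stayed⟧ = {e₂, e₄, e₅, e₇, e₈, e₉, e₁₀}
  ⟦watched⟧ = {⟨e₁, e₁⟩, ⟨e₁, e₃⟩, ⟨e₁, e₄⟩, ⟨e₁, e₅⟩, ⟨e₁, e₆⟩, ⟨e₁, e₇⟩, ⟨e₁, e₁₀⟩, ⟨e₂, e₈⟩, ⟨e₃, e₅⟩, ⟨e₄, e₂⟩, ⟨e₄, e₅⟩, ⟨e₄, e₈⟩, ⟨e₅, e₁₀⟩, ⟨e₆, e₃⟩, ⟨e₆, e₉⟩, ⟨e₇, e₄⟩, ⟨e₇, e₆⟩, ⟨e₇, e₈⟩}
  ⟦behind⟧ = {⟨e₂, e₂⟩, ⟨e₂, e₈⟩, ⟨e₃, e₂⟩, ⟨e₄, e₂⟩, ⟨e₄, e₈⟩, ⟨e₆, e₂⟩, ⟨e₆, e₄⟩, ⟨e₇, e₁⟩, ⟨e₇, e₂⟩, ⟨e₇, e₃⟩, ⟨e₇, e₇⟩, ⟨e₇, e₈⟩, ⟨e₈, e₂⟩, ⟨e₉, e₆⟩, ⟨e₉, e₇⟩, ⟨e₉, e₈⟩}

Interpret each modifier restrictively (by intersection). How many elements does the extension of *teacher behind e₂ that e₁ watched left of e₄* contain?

2

⟦behind e₂⟧ = {x : ⟨x, e₂⟩ ∈ ⟦behind⟧} = {e₂, e₃, e₄, e₆, e₇, e₈}
⟦that e₁ watched⟧ = {x : ⟨e₁, x⟩ ∈ ⟦watched⟧} = {e₁, e₃, e₄, e₅, e₆, e₇, e₁₀}
⟦left of e₄⟧ = {x : ⟨x, e₄⟩ ∈ ⟦left of⟧} = {e₁, e₂, e₃, e₄, e₆, e₈, e₉, e₁₀}
⟦teacher⟧ = {e₁, e₂, e₃, e₅, e₆, e₇, e₈, e₉}
… ∩ ⟦behind e₂⟧ = {e₁, e₂, e₃, e₅, e₆, e₇, e₈, e₉} ∩ {e₂, e₃, e₄, e₆, e₇, e₈} = {e₂, e₃, e₆, e₇, e₈}
… ∩ ⟦that e₁ watched⟧ = {e₂, e₃, e₆, e₇, e₈} ∩ {e₁, e₃, e₄, e₅, e₆, e₇, e₁₀} = {e₃, e₆, e₇}
… ∩ ⟦left of e₄⟧ = {e₃, e₆, e₇} ∩ {e₁, e₂, e₃, e₄, e₆, e₈, e₉, e₁₀} = {e₃, e₆}
⟦teacher behind e₂ that e₁ watched left of e₄⟧ = {e₃, e₆}, so the cardinality is 2.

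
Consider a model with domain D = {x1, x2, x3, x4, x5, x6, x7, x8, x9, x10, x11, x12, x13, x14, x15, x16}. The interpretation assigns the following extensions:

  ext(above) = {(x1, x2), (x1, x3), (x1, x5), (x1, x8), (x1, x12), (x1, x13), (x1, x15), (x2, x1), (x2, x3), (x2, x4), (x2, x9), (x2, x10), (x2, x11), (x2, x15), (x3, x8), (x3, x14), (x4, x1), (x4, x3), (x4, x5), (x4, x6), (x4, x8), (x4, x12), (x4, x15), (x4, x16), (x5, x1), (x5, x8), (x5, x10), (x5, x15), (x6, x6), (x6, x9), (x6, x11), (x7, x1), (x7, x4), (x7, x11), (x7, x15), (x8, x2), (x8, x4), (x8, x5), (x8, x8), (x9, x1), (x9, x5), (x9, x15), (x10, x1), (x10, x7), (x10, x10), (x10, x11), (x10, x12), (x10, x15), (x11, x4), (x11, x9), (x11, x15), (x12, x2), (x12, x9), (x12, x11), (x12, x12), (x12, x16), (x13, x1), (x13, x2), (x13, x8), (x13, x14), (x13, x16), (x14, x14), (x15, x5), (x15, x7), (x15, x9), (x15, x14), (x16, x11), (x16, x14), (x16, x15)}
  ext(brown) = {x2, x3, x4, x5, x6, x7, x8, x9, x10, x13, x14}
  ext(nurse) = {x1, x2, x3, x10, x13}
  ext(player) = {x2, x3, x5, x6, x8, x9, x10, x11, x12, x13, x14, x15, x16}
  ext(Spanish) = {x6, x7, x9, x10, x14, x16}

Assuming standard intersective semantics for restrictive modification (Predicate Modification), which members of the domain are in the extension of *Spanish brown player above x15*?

⟦above x15⟧ = {x : ⟨x, x15⟩ ∈ ⟦above⟧} = {x1, x2, x4, x5, x7, x9, x10, x11, x16}
⟦player⟧ = {x2, x3, x5, x6, x8, x9, x10, x11, x12, x13, x14, x15, x16}
… ∩ ⟦above x15⟧ = {x2, x3, x5, x6, x8, x9, x10, x11, x12, x13, x14, x15, x16} ∩ {x1, x2, x4, x5, x7, x9, x10, x11, x16} = {x2, x5, x9, x10, x11, x16}
… ∩ ⟦Spanish⟧ = {x2, x5, x9, x10, x11, x16} ∩ {x6, x7, x9, x10, x14, x16} = {x9, x10, x16}
… ∩ ⟦brown⟧ = {x9, x10, x16} ∩ {x2, x3, x4, x5, x6, x7, x8, x9, x10, x13, x14} = {x9, x10}
So ⟦Spanish brown player above x15⟧ = {x9, x10}.

{x9, x10}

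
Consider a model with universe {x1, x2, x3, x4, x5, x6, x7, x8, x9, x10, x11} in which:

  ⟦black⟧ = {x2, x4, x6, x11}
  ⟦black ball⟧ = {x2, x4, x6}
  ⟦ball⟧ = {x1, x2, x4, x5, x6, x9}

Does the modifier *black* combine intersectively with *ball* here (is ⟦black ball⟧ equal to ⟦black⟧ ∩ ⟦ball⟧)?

yes

⟦black⟧ ∩ ⟦ball⟧ = {x2, x4, x6, x11} ∩ {x1, x2, x4, x5, x6, x9} = {x2, x4, x6}
Observed ⟦black ball⟧ = {x2, x4, x6}.
These coincide, so the modifier is intersective here.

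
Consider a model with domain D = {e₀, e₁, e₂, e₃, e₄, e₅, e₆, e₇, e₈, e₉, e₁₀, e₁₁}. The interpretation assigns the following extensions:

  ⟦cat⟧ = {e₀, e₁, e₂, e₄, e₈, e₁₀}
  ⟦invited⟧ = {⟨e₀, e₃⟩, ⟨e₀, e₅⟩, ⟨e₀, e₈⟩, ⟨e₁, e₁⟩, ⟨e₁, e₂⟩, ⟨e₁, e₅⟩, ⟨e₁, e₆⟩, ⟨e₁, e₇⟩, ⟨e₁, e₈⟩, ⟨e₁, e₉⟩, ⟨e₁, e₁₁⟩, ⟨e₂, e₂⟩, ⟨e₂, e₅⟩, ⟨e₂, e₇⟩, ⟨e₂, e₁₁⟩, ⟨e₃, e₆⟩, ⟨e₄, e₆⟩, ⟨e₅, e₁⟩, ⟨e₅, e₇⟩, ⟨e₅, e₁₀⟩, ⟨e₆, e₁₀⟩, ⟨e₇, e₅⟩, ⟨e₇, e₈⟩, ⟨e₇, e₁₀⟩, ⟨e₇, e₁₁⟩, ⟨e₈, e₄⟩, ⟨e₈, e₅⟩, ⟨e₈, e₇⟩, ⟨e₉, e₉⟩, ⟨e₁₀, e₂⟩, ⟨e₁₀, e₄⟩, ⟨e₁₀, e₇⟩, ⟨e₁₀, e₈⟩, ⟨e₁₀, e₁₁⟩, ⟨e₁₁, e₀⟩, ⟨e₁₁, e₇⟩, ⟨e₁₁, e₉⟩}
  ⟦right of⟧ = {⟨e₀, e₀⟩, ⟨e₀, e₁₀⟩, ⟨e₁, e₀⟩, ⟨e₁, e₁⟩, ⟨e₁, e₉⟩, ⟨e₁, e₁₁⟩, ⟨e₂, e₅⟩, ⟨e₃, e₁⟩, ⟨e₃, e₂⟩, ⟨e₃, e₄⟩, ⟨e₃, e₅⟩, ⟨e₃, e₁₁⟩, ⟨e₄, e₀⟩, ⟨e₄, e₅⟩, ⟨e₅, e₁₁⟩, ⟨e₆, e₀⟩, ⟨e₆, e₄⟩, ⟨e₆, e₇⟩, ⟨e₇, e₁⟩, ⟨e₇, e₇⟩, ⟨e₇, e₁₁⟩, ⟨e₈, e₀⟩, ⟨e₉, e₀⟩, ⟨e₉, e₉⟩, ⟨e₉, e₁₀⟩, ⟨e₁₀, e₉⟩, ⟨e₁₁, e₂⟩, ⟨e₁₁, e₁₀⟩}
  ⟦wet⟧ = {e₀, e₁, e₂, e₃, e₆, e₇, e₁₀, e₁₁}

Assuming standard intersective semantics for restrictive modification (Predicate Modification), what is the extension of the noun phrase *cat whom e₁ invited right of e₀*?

{e₁, e₈}

⟦whom e₁ invited⟧ = {x : ⟨e₁, x⟩ ∈ ⟦invited⟧} = {e₁, e₂, e₅, e₆, e₇, e₈, e₉, e₁₁}
⟦right of e₀⟧ = {x : ⟨x, e₀⟩ ∈ ⟦right of⟧} = {e₀, e₁, e₄, e₆, e₈, e₉}
⟦cat⟧ = {e₀, e₁, e₂, e₄, e₈, e₁₀}
… ∩ ⟦whom e₁ invited⟧ = {e₀, e₁, e₂, e₄, e₈, e₁₀} ∩ {e₁, e₂, e₅, e₆, e₇, e₈, e₉, e₁₁} = {e₁, e₂, e₈}
… ∩ ⟦right of e₀⟧ = {e₁, e₂, e₈} ∩ {e₀, e₁, e₄, e₆, e₈, e₉} = {e₁, e₈}
So ⟦cat whom e₁ invited right of e₀⟧ = {e₁, e₈}.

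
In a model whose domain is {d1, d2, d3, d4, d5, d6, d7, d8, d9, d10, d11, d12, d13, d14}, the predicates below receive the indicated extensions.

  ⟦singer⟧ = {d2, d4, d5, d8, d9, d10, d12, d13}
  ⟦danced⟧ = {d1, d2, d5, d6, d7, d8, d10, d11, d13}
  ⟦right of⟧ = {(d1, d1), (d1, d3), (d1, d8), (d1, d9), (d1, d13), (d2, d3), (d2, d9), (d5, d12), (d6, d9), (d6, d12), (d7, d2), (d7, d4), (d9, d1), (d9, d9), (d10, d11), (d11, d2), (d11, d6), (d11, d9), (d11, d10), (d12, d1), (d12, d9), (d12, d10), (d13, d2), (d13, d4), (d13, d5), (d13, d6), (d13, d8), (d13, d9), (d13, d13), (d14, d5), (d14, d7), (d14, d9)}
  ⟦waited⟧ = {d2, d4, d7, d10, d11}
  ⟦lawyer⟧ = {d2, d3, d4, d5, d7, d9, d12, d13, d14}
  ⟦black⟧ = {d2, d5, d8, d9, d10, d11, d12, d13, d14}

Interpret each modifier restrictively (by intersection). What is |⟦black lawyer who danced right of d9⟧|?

⟦who danced⟧ = ⟦danced⟧ = {d1, d2, d5, d6, d7, d8, d10, d11, d13}
⟦right of d9⟧ = {x : ⟨x, d9⟩ ∈ ⟦right of⟧} = {d1, d2, d6, d9, d11, d12, d13, d14}
⟦lawyer⟧ = {d2, d3, d4, d5, d7, d9, d12, d13, d14}
… ∩ ⟦who danced⟧ = {d2, d3, d4, d5, d7, d9, d12, d13, d14} ∩ {d1, d2, d5, d6, d7, d8, d10, d11, d13} = {d2, d5, d7, d13}
… ∩ ⟦right of d9⟧ = {d2, d5, d7, d13} ∩ {d1, d2, d6, d9, d11, d12, d13, d14} = {d2, d13}
… ∩ ⟦black⟧ = {d2, d13} ∩ {d2, d5, d8, d9, d10, d11, d12, d13, d14} = {d2, d13}
⟦black lawyer who danced right of d9⟧ = {d2, d13}, so the cardinality is 2.

2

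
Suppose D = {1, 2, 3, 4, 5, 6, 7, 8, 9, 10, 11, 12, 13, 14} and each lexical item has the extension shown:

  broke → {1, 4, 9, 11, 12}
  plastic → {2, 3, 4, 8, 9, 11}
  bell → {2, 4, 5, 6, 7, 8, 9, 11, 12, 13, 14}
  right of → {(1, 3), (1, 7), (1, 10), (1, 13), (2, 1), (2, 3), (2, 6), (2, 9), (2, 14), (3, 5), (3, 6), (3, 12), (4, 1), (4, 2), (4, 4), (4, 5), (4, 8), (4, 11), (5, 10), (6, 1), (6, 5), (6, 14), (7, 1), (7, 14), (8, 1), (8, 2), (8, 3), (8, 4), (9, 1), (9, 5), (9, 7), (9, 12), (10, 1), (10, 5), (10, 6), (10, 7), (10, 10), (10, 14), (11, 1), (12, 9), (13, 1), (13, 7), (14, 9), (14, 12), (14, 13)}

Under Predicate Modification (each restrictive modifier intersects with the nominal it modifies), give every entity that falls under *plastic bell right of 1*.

⟦right of 1⟧ = {x : ⟨x, 1⟩ ∈ ⟦right of⟧} = {2, 4, 6, 7, 8, 9, 10, 11, 13}
⟦bell⟧ = {2, 4, 5, 6, 7, 8, 9, 11, 12, 13, 14}
… ∩ ⟦right of 1⟧ = {2, 4, 5, 6, 7, 8, 9, 11, 12, 13, 14} ∩ {2, 4, 6, 7, 8, 9, 10, 11, 13} = {2, 4, 6, 7, 8, 9, 11, 13}
… ∩ ⟦plastic⟧ = {2, 4, 6, 7, 8, 9, 11, 13} ∩ {2, 3, 4, 8, 9, 11} = {2, 4, 8, 9, 11}
So ⟦plastic bell right of 1⟧ = {2, 4, 8, 9, 11}.

{2, 4, 8, 9, 11}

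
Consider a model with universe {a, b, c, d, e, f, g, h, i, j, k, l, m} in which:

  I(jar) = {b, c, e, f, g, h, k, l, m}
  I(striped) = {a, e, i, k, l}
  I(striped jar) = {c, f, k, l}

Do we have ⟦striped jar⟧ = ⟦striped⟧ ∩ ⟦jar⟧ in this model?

⟦striped⟧ ∩ ⟦jar⟧ = {a, e, i, k, l} ∩ {b, c, e, f, g, h, k, l, m} = {e, k, l}
Observed ⟦striped jar⟧ = {c, f, k, l}.
These differ, so the modifier is not intersective in this model.

no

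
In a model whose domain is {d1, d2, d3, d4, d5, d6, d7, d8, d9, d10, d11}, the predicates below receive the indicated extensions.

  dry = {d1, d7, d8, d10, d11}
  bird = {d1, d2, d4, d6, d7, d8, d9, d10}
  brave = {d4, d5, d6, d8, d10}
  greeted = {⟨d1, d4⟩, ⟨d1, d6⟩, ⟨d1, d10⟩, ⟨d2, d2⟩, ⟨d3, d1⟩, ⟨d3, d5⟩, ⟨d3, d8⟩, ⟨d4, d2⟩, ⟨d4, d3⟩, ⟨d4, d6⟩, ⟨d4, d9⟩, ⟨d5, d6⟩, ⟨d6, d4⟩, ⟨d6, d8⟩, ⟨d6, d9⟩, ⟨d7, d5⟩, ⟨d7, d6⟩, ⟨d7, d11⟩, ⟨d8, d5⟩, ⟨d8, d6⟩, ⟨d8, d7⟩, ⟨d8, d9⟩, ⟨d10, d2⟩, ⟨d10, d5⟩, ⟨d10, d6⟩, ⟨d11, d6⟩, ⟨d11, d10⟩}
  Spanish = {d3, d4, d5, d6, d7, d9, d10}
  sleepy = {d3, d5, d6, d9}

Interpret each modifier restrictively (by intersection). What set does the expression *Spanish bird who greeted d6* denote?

⟦who greeted d6⟧ = {x : ⟨x, d6⟩ ∈ ⟦greeted⟧} = {d1, d4, d5, d7, d8, d10, d11}
⟦bird⟧ = {d1, d2, d4, d6, d7, d8, d9, d10}
… ∩ ⟦who greeted d6⟧ = {d1, d2, d4, d6, d7, d8, d9, d10} ∩ {d1, d4, d5, d7, d8, d10, d11} = {d1, d4, d7, d8, d10}
… ∩ ⟦Spanish⟧ = {d1, d4, d7, d8, d10} ∩ {d3, d4, d5, d6, d7, d9, d10} = {d4, d7, d10}
So ⟦Spanish bird who greeted d6⟧ = {d4, d7, d10}.

{d4, d7, d10}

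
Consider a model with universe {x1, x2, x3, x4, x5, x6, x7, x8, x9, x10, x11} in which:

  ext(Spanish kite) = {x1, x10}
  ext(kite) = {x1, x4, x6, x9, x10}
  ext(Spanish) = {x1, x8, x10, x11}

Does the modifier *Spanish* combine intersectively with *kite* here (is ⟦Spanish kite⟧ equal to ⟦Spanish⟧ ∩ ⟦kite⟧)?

yes

⟦Spanish⟧ ∩ ⟦kite⟧ = {x1, x8, x10, x11} ∩ {x1, x4, x6, x9, x10} = {x1, x10}
Observed ⟦Spanish kite⟧ = {x1, x10}.
These coincide, so the modifier is intersective here.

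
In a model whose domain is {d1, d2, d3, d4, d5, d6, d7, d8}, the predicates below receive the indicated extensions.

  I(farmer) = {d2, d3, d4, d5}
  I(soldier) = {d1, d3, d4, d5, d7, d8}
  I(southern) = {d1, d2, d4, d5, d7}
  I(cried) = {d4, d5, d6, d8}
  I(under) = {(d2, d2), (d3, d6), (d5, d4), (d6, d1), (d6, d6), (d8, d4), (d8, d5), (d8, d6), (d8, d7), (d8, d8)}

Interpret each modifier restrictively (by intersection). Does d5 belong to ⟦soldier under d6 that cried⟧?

no

⟦under d6⟧ = {x : ⟨x, d6⟩ ∈ ⟦under⟧} = {d3, d6, d8}
⟦that cried⟧ = ⟦cried⟧ = {d4, d5, d6, d8}
⟦soldier⟧ = {d1, d3, d4, d5, d7, d8}
… ∩ ⟦under d6⟧ = {d1, d3, d4, d5, d7, d8} ∩ {d3, d6, d8} = {d3, d8}
… ∩ ⟦that cried⟧ = {d3, d8} ∩ {d4, d5, d6, d8} = {d8}
⟦soldier under d6 that cried⟧ = {d8}; d5 ∉ this set.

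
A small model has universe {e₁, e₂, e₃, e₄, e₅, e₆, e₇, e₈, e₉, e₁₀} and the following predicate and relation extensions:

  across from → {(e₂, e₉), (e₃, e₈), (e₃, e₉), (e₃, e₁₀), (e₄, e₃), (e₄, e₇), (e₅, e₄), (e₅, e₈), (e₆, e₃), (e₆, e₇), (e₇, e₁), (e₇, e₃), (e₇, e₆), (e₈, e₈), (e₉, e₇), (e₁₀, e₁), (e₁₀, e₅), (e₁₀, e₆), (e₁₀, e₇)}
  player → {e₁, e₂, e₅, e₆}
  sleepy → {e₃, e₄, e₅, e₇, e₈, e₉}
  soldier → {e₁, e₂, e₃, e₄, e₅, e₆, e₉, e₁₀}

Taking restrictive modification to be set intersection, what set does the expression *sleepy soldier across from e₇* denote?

⟦across from e₇⟧ = {x : ⟨x, e₇⟩ ∈ ⟦across from⟧} = {e₄, e₆, e₉, e₁₀}
⟦soldier⟧ = {e₁, e₂, e₃, e₄, e₅, e₆, e₉, e₁₀}
… ∩ ⟦across from e₇⟧ = {e₁, e₂, e₃, e₄, e₅, e₆, e₉, e₁₀} ∩ {e₄, e₆, e₉, e₁₀} = {e₄, e₆, e₉, e₁₀}
… ∩ ⟦sleepy⟧ = {e₄, e₆, e₉, e₁₀} ∩ {e₃, e₄, e₅, e₇, e₈, e₉} = {e₄, e₉}
So ⟦sleepy soldier across from e₇⟧ = {e₄, e₉}.

{e₄, e₉}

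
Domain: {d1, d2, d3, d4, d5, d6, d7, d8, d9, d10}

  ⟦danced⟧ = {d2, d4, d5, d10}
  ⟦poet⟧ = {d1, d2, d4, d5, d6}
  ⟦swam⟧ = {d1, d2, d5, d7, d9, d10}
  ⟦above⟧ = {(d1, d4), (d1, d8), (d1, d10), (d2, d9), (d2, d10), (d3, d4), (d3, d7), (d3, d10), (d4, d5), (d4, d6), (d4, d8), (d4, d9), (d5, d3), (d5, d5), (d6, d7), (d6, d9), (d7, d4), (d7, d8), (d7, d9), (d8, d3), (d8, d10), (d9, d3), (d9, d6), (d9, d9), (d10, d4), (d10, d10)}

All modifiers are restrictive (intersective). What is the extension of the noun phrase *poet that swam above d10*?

⟦that swam⟧ = ⟦swam⟧ = {d1, d2, d5, d7, d9, d10}
⟦above d10⟧ = {x : ⟨x, d10⟩ ∈ ⟦above⟧} = {d1, d2, d3, d8, d10}
⟦poet⟧ = {d1, d2, d4, d5, d6}
… ∩ ⟦that swam⟧ = {d1, d2, d4, d5, d6} ∩ {d1, d2, d5, d7, d9, d10} = {d1, d2, d5}
… ∩ ⟦above d10⟧ = {d1, d2, d5} ∩ {d1, d2, d3, d8, d10} = {d1, d2}
So ⟦poet that swam above d10⟧ = {d1, d2}.

{d1, d2}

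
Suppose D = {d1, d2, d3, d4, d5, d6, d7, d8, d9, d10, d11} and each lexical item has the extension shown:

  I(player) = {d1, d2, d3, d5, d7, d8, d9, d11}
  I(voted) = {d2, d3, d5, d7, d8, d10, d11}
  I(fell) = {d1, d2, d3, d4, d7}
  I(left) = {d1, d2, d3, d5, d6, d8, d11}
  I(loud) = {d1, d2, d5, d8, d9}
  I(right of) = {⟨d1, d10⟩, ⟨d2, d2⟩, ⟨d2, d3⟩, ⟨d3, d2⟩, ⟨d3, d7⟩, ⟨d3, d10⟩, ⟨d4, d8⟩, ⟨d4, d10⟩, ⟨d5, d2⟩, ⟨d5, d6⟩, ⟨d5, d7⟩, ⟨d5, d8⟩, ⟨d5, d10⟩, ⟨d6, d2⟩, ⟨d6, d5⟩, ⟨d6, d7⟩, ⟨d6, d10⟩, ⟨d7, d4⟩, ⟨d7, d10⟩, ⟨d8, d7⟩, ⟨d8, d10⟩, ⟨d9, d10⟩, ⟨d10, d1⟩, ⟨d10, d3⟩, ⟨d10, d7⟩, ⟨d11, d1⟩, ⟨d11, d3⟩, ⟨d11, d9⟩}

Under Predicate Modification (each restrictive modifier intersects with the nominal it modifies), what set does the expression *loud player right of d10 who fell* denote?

⟦right of d10⟧ = {x : ⟨x, d10⟩ ∈ ⟦right of⟧} = {d1, d3, d4, d5, d6, d7, d8, d9}
⟦who fell⟧ = ⟦fell⟧ = {d1, d2, d3, d4, d7}
⟦player⟧ = {d1, d2, d3, d5, d7, d8, d9, d11}
… ∩ ⟦right of d10⟧ = {d1, d2, d3, d5, d7, d8, d9, d11} ∩ {d1, d3, d4, d5, d6, d7, d8, d9} = {d1, d3, d5, d7, d8, d9}
… ∩ ⟦who fell⟧ = {d1, d3, d5, d7, d8, d9} ∩ {d1, d2, d3, d4, d7} = {d1, d3, d7}
… ∩ ⟦loud⟧ = {d1, d3, d7} ∩ {d1, d2, d5, d8, d9} = {d1}
So ⟦loud player right of d10 who fell⟧ = {d1}.

{d1}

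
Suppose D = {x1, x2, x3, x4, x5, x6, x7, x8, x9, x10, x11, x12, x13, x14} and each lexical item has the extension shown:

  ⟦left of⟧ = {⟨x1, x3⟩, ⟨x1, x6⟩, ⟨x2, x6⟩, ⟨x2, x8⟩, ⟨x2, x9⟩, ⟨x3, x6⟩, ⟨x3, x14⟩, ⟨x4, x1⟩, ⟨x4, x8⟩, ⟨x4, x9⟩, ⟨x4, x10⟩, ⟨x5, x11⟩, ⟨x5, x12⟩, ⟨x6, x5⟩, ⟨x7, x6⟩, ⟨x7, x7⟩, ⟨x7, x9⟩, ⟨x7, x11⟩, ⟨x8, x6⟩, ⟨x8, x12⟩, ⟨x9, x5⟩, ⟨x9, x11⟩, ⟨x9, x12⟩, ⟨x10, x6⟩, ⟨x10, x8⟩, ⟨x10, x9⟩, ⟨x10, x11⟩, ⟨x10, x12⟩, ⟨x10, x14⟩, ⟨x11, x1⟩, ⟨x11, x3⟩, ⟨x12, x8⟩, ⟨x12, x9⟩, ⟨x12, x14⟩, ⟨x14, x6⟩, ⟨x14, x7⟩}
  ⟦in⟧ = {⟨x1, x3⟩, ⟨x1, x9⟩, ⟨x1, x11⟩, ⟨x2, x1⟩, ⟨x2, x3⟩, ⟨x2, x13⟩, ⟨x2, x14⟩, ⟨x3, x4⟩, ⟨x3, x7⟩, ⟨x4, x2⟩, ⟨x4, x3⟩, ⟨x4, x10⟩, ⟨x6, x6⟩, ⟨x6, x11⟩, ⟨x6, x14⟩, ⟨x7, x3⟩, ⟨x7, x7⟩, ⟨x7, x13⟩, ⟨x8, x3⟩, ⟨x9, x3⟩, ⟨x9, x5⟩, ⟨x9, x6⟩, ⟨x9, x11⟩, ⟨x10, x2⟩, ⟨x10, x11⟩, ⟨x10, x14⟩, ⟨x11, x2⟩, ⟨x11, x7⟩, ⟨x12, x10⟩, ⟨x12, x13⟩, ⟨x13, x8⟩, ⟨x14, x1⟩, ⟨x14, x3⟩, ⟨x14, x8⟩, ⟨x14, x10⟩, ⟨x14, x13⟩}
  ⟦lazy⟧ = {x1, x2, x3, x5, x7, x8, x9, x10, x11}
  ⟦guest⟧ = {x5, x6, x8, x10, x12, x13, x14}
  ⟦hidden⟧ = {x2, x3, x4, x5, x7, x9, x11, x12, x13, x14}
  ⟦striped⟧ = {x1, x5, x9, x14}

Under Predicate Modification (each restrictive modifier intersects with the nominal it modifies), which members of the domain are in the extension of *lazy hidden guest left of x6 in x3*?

⟦left of x6⟧ = {x : ⟨x, x6⟩ ∈ ⟦left of⟧} = {x1, x2, x3, x7, x8, x10, x14}
⟦in x3⟧ = {x : ⟨x, x3⟩ ∈ ⟦in⟧} = {x1, x2, x4, x7, x8, x9, x14}
⟦guest⟧ = {x5, x6, x8, x10, x12, x13, x14}
… ∩ ⟦left of x6⟧ = {x5, x6, x8, x10, x12, x13, x14} ∩ {x1, x2, x3, x7, x8, x10, x14} = {x8, x10, x14}
… ∩ ⟦in x3⟧ = {x8, x10, x14} ∩ {x1, x2, x4, x7, x8, x9, x14} = {x8, x14}
… ∩ ⟦lazy⟧ = {x8, x14} ∩ {x1, x2, x3, x5, x7, x8, x9, x10, x11} = {x8}
… ∩ ⟦hidden⟧ = {x8} ∩ {x2, x3, x4, x5, x7, x9, x11, x12, x13, x14} = ∅
So ⟦lazy hidden guest left of x6 in x3⟧ = ∅.

∅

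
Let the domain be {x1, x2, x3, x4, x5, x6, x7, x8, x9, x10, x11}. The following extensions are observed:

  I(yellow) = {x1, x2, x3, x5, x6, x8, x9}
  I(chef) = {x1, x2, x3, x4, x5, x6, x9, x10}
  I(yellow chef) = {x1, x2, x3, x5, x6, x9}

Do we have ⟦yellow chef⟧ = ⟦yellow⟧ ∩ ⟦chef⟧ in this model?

⟦yellow⟧ ∩ ⟦chef⟧ = {x1, x2, x3, x5, x6, x8, x9} ∩ {x1, x2, x3, x4, x5, x6, x9, x10} = {x1, x2, x3, x5, x6, x9}
Observed ⟦yellow chef⟧ = {x1, x2, x3, x5, x6, x9}.
These coincide, so the modifier is intersective here.

yes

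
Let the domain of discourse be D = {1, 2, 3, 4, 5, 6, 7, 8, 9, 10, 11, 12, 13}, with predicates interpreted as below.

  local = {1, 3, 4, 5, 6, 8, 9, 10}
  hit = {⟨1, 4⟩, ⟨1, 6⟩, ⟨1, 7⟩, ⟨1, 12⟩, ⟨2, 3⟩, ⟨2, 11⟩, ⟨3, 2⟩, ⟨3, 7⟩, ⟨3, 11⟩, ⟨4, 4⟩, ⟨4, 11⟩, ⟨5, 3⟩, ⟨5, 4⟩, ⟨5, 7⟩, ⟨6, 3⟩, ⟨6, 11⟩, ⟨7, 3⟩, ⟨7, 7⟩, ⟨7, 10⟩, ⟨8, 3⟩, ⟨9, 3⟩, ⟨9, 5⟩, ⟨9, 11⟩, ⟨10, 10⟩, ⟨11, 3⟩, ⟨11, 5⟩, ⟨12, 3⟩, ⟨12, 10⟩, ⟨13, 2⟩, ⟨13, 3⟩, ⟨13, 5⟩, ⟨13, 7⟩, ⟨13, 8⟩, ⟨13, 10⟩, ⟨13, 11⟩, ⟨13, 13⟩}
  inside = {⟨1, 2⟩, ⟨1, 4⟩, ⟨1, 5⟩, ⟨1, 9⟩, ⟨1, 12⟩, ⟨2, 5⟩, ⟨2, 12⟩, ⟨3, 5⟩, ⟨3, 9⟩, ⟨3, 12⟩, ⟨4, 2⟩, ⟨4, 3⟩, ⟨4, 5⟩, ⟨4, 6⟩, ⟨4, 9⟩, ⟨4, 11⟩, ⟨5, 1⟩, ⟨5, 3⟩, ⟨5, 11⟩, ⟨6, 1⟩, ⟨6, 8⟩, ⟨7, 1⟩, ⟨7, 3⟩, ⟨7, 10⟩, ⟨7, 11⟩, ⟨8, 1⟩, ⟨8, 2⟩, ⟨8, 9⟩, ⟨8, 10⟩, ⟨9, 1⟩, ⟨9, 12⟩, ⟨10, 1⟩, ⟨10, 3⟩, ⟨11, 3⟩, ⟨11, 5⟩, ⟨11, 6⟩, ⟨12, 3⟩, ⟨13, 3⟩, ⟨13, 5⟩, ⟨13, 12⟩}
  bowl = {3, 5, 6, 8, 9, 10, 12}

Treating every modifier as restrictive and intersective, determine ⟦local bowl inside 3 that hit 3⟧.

{5}

⟦inside 3⟧ = {x : ⟨x, 3⟩ ∈ ⟦inside⟧} = {4, 5, 7, 10, 11, 12, 13}
⟦that hit 3⟧ = {x : ⟨x, 3⟩ ∈ ⟦hit⟧} = {2, 5, 6, 7, 8, 9, 11, 12, 13}
⟦bowl⟧ = {3, 5, 6, 8, 9, 10, 12}
… ∩ ⟦inside 3⟧ = {3, 5, 6, 8, 9, 10, 12} ∩ {4, 5, 7, 10, 11, 12, 13} = {5, 10, 12}
… ∩ ⟦that hit 3⟧ = {5, 10, 12} ∩ {2, 5, 6, 7, 8, 9, 11, 12, 13} = {5, 12}
… ∩ ⟦local⟧ = {5, 12} ∩ {1, 3, 4, 5, 6, 8, 9, 10} = {5}
So ⟦local bowl inside 3 that hit 3⟧ = {5}.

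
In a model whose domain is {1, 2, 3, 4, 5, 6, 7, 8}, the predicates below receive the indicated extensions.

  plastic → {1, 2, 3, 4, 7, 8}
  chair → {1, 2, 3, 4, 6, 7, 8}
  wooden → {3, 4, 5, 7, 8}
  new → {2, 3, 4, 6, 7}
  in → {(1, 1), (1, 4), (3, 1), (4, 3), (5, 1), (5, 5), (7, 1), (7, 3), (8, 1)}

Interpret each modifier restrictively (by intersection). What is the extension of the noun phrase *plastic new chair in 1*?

{3, 7}

⟦in 1⟧ = {x : ⟨x, 1⟩ ∈ ⟦in⟧} = {1, 3, 5, 7, 8}
⟦chair⟧ = {1, 2, 3, 4, 6, 7, 8}
… ∩ ⟦in 1⟧ = {1, 2, 3, 4, 6, 7, 8} ∩ {1, 3, 5, 7, 8} = {1, 3, 7, 8}
… ∩ ⟦plastic⟧ = {1, 3, 7, 8} ∩ {1, 2, 3, 4, 7, 8} = {1, 3, 7, 8}
… ∩ ⟦new⟧ = {1, 3, 7, 8} ∩ {2, 3, 4, 6, 7} = {3, 7}
So ⟦plastic new chair in 1⟧ = {3, 7}.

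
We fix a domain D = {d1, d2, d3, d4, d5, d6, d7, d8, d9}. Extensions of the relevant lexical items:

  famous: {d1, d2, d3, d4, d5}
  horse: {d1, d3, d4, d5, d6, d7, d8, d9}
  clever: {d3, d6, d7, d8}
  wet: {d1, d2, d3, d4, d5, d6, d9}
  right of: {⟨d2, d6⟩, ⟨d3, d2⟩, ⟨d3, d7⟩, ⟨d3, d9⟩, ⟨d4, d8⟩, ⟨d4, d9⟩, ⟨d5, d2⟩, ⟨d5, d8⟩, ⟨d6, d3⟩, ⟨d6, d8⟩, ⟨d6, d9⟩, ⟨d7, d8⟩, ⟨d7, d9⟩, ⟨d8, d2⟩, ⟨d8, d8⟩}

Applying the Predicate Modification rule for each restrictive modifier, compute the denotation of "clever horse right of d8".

⟦right of d8⟧ = {x : ⟨x, d8⟩ ∈ ⟦right of⟧} = {d4, d5, d6, d7, d8}
⟦horse⟧ = {d1, d3, d4, d5, d6, d7, d8, d9}
… ∩ ⟦right of d8⟧ = {d1, d3, d4, d5, d6, d7, d8, d9} ∩ {d4, d5, d6, d7, d8} = {d4, d5, d6, d7, d8}
… ∩ ⟦clever⟧ = {d4, d5, d6, d7, d8} ∩ {d3, d6, d7, d8} = {d6, d7, d8}
So ⟦clever horse right of d8⟧ = {d6, d7, d8}.

{d6, d7, d8}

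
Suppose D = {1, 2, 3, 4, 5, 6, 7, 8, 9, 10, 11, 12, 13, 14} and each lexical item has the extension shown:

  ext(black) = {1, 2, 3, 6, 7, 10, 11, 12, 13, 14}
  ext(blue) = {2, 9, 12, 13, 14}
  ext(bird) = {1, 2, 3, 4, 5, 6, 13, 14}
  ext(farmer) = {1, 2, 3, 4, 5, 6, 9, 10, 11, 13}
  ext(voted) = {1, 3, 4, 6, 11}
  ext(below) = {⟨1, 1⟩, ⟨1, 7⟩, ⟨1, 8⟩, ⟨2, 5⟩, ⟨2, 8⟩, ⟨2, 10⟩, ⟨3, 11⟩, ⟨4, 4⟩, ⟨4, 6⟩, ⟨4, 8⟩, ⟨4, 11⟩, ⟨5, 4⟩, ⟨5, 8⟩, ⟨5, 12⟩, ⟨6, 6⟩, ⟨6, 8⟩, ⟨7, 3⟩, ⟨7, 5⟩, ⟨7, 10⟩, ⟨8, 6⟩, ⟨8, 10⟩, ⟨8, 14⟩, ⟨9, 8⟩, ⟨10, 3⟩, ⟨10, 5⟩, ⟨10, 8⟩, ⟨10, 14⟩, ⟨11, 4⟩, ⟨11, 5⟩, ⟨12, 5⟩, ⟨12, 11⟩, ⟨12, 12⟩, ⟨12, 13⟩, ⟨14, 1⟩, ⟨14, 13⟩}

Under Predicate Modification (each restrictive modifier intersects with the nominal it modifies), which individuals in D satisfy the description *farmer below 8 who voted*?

{1, 4, 6}

⟦below 8⟧ = {x : ⟨x, 8⟩ ∈ ⟦below⟧} = {1, 2, 4, 5, 6, 9, 10}
⟦who voted⟧ = ⟦voted⟧ = {1, 3, 4, 6, 11}
⟦farmer⟧ = {1, 2, 3, 4, 5, 6, 9, 10, 11, 13}
… ∩ ⟦below 8⟧ = {1, 2, 3, 4, 5, 6, 9, 10, 11, 13} ∩ {1, 2, 4, 5, 6, 9, 10} = {1, 2, 4, 5, 6, 9, 10}
… ∩ ⟦who voted⟧ = {1, 2, 4, 5, 6, 9, 10} ∩ {1, 3, 4, 6, 11} = {1, 4, 6}
So ⟦farmer below 8 who voted⟧ = {1, 4, 6}.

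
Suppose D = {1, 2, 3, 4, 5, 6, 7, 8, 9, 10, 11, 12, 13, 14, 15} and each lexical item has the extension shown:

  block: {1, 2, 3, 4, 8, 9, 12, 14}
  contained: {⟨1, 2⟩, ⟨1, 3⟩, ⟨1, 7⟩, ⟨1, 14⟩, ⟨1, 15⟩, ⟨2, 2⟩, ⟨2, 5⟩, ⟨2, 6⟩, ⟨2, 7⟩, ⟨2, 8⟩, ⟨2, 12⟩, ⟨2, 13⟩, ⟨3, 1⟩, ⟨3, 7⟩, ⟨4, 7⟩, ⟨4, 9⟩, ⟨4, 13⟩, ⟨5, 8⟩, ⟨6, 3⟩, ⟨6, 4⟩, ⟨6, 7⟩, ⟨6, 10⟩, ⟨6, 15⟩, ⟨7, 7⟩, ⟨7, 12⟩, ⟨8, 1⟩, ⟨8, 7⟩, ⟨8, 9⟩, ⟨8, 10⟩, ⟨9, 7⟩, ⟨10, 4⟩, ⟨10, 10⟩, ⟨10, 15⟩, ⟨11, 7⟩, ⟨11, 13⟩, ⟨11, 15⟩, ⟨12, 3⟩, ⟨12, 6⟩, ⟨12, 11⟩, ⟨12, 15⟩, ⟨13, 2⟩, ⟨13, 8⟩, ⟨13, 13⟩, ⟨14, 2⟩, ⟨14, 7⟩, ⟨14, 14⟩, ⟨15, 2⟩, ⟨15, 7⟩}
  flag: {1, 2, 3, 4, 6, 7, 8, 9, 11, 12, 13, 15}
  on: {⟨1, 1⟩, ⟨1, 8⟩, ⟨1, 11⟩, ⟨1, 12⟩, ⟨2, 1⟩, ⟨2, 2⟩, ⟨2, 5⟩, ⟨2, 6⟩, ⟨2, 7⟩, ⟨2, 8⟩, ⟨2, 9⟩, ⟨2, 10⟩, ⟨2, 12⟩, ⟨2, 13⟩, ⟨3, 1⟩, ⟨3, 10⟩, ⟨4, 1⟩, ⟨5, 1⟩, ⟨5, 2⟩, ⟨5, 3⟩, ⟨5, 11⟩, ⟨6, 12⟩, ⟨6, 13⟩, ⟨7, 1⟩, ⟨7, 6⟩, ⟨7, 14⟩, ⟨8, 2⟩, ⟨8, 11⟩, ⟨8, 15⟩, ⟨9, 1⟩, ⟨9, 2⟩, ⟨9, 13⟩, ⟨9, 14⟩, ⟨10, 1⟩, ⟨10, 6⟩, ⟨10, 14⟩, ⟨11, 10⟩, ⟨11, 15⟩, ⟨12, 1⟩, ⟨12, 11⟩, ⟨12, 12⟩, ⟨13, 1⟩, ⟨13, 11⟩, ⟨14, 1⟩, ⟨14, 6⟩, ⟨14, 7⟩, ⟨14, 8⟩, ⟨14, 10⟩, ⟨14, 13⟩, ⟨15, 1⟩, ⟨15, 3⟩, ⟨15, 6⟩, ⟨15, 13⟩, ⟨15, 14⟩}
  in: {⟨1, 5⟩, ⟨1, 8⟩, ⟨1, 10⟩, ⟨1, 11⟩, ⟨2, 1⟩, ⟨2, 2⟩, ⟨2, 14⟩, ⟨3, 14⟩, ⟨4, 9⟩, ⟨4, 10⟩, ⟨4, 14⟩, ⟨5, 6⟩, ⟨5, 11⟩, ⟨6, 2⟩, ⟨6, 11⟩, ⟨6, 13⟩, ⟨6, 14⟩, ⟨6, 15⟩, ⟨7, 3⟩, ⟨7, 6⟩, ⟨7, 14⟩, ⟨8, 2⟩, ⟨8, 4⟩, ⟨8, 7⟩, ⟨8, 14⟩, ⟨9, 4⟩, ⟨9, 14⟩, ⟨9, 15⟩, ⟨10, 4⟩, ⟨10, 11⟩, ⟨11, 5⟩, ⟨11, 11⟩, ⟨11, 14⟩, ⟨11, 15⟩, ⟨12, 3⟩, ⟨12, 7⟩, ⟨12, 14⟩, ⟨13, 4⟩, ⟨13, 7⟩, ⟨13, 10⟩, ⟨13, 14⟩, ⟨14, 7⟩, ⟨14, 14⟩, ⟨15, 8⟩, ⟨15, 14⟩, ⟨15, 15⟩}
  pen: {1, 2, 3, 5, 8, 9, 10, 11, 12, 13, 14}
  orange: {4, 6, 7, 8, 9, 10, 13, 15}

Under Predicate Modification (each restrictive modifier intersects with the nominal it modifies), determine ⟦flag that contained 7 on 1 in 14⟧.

⟦that contained 7⟧ = {x : ⟨x, 7⟩ ∈ ⟦contained⟧} = {1, 2, 3, 4, 6, 7, 8, 9, 11, 14, 15}
⟦on 1⟧ = {x : ⟨x, 1⟩ ∈ ⟦on⟧} = {1, 2, 3, 4, 5, 7, 9, 10, 12, 13, 14, 15}
⟦in 14⟧ = {x : ⟨x, 14⟩ ∈ ⟦in⟧} = {2, 3, 4, 6, 7, 8, 9, 11, 12, 13, 14, 15}
⟦flag⟧ = {1, 2, 3, 4, 6, 7, 8, 9, 11, 12, 13, 15}
… ∩ ⟦that contained 7⟧ = {1, 2, 3, 4, 6, 7, 8, 9, 11, 12, 13, 15} ∩ {1, 2, 3, 4, 6, 7, 8, 9, 11, 14, 15} = {1, 2, 3, 4, 6, 7, 8, 9, 11, 15}
… ∩ ⟦on 1⟧ = {1, 2, 3, 4, 6, 7, 8, 9, 11, 15} ∩ {1, 2, 3, 4, 5, 7, 9, 10, 12, 13, 14, 15} = {1, 2, 3, 4, 7, 9, 15}
… ∩ ⟦in 14⟧ = {1, 2, 3, 4, 7, 9, 15} ∩ {2, 3, 4, 6, 7, 8, 9, 11, 12, 13, 14, 15} = {2, 3, 4, 7, 9, 15}
So ⟦flag that contained 7 on 1 in 14⟧ = {2, 3, 4, 7, 9, 15}.

{2, 3, 4, 7, 9, 15}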